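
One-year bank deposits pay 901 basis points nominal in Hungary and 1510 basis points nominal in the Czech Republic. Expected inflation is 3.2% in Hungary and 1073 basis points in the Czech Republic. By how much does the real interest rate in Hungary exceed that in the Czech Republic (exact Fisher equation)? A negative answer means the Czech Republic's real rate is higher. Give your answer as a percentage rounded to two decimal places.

1.68%

Hungary: (1 + 0.0901)/(1 + 0.0320) − 1 = 5.6298%
The Czech Republic: (1 + 0.1510)/(1 + 0.1073) − 1 = 3.9465%
Differential = 5.6298% − 3.9465% = 1.6833% → 1.68%.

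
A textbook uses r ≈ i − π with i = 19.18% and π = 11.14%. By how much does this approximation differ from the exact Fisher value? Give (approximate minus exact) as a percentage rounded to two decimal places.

Approximate: r ≈ 19.180% − 11.140% = 8.0400%
Exact: (1 + 0.1918)/(1 + 0.1114) − 1 = 7.2341%
Error = 8.0400% − 7.2341% = 0.8059% → 0.81%.

0.81%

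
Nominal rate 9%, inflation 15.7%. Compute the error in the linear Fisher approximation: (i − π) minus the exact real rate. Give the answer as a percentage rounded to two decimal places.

Approximate: r ≈ 9.000% − 15.700% = -6.7000%
Exact: (1 + 0.0900)/(1 + 0.1570) − 1 = -5.7908%
Error = -6.7000% − (-5.7908%) = -0.9092% → -0.91%.

-0.91%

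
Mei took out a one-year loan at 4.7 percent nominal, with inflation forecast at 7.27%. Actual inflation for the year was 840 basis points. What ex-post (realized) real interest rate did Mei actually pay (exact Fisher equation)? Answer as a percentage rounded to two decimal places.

-3.41%

Ex-post: (1 + 0.0470)/(1 + 0.0840) − 1 = -3.4133%
So the realized real rate is -3.41%.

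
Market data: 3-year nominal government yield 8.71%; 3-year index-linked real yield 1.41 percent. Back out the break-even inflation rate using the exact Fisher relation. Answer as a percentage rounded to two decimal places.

7.20%

(1 + π) = (1 + i)/(1 + r) = 1.08710 / 1.01410 = 1.071985
Break-even inflation = 1.071985 − 1 → 7.20%.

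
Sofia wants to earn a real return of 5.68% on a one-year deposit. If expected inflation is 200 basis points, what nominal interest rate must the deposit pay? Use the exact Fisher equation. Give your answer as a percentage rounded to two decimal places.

7.79%

(1 + i) = (1 + r)(1 + π) = 1.05680 × 1.02000 = 1.077936
i = 1.077936 − 1, so the required nominal rate is 7.79%.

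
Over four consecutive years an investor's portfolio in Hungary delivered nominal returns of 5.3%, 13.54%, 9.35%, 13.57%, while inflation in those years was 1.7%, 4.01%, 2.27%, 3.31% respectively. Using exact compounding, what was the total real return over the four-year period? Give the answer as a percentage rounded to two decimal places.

Compound the nominal returns: 1.0530 × 1.1354 × 1.0935 × 1.1357 = 1.484772.
Compound inflation: 1.0170 × 1.0401 × 1.0227 × 1.0331 = 1.117601.
Deflate: 1.484772 / 1.117601 = 1.328535.
Total real return = 1.328535 − 1 → 32.85%.

32.85%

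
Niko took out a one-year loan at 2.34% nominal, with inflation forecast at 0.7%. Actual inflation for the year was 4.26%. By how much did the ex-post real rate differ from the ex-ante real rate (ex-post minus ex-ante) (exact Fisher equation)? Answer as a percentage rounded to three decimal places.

-3.470%

Ex-ante: (1 + 0.0234)/(1 + 0.0070) − 1 = 1.6286%
Ex-post: (1 + 0.0234)/(1 + 0.0426) − 1 = -1.8415%
Difference (ex-post − ex-ante) = -3.4701% → -3.470%.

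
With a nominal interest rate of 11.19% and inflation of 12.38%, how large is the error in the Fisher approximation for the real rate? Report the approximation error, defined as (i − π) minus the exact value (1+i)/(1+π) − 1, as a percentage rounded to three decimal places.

-0.131%

Approximate: r ≈ 11.190% − 12.380% = -1.1900%
Exact: (1 + 0.1119)/(1 + 0.1238) − 1 = -1.0589%
Error = -1.1900% − (-1.0589%) = -0.1311% → -0.131%.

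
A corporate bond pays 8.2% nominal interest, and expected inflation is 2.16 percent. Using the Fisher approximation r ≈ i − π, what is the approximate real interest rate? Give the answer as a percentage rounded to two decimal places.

6.04%

r ≈ i − π = 8.2% − 2.16% = 6.04%.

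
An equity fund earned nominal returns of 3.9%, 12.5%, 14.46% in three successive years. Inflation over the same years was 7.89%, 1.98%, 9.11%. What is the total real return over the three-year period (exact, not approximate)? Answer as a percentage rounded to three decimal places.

Compound the nominal returns: 1.0390 × 1.1250 × 1.1446 = 1.337894.
Compound inflation: 1.0789 × 1.0198 × 1.0911 = 1.200496.
Deflate: 1.337894 / 1.200496 = 1.114451.
Total real return = 1.114451 − 1 → 11.445%.

11.445%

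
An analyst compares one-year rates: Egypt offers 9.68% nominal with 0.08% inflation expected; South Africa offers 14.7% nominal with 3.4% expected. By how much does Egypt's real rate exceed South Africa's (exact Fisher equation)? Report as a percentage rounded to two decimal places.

Egypt: (1 + 0.0968)/(1 + 0.0008) − 1 = 9.5923%
South Africa: (1 + 0.1470)/(1 + 0.0340) − 1 = 10.9284%
Differential = 9.5923% − 10.9284% = -1.3361% → -1.34%.

-1.34%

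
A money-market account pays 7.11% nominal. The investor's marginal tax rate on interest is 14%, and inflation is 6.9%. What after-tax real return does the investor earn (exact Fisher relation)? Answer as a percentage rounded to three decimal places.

After-tax nominal return = 7.11% × (1 − 0.14) = 6.1146%.
1 + r = 1.061146 / 1.06900 = 0.992653
After-tax real rate = 0.992653 − 1 → -0.735%.

-0.735%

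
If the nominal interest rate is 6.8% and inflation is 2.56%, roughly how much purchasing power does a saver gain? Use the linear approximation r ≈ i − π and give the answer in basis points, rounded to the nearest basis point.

r ≈ i − π = 6.8% − 2.56% = 424 basis points.

424 basis points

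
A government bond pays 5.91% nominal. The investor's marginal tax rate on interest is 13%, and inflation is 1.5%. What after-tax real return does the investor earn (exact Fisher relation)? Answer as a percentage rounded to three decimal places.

3.588%

After-tax nominal return = 5.91% × (1 − 0.13) = 5.1417%.
1 + r = 1.051417 / 1.01500 = 1.035879
After-tax real rate = 1.035879 − 1 → 3.588%.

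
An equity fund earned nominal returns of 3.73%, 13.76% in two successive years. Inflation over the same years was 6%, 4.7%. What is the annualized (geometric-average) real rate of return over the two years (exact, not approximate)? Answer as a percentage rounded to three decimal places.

3.115%

Nominal growth factor = 1.0373 × 1.1376 = 1.18003248
Price-level growth factor = 1.0600 × 1.0470 = 1.10982000
Real growth factor = 1.18003248 / 1.10982000 = 1.06326475
Annualized real rate = 1.06326475^(1/2) − 1 = 3.1147% → 3.115%.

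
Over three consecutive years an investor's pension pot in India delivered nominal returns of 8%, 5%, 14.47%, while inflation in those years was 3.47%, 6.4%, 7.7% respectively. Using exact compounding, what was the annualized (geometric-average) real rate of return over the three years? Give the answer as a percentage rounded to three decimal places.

3.065%

Nominal growth factor = 1.0800 × 1.0500 × 1.1447 = 1.29808980
Price-level growth factor = 1.0347 × 1.0640 × 1.0770 = 1.18569170
Real growth factor = 1.29808980 / 1.18569170 = 1.09479538
Annualized real rate = 1.09479538^(1/3) − 1 = 3.0649% → 3.065%.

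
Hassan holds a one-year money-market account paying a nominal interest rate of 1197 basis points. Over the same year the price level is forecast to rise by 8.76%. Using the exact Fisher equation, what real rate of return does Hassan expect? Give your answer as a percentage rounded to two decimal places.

1 + r = 1.11970 / 1.08760 = 1.029515
r = 1.029515 − 1 = 2.9515%, i.e. 2.95%.

2.95%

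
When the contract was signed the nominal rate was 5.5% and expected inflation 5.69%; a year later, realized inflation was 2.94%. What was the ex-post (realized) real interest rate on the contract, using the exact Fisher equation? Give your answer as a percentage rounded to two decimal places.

Ex-post: (1 + 0.0550)/(1 + 0.0294) − 1 = 2.4869%
So the realized real rate is 2.49%.

2.49%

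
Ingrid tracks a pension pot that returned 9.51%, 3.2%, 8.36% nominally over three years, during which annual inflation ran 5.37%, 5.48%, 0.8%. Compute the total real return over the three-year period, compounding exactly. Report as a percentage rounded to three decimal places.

Nominal growth factor = 1.0951 × 1.0320 × 1.0836 = 1.224623
Price-level growth factor = 1.0537 × 1.0548 × 1.0080 = 1.120334
Real growth factor = 1.224623 / 1.120334 = 1.093087
Total real return = 1.093087 − 1 → 9.309%.

9.309%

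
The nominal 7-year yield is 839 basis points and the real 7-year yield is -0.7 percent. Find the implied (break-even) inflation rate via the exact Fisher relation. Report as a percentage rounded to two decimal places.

9.15%

(1 + π) = (1 + i)/(1 + r) = 1.08390 / 0.99300 = 1.091541
Break-even inflation = 1.091541 − 1 → 9.15%.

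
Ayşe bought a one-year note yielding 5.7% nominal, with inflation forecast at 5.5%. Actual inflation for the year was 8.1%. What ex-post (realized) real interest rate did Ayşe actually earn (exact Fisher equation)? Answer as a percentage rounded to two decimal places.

-2.22%

Ex-post: (1 + 0.0570)/(1 + 0.0810) − 1 = -2.2202%
So the realized real rate is -2.22%.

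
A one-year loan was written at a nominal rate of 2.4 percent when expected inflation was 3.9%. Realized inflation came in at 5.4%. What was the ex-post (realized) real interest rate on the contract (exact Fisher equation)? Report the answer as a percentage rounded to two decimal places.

Ex-post: (1 + 0.0240)/(1 + 0.0540) − 1 = -2.8463%
So the realized real rate is -2.85%.

-2.85%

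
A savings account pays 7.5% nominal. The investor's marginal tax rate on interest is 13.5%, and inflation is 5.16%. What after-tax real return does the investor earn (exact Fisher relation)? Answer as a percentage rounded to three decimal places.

After-tax nominal return = 7.5% × (1 − 0.135) = 6.4875%.
1 + r = 1.064875 / 1.05160 = 1.012624
After-tax real rate = 1.012624 − 1 → 1.262%.

1.262%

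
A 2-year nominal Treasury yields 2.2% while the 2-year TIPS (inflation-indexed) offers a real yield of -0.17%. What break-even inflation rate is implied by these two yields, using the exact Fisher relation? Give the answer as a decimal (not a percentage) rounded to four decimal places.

0.0237

(1 + π) = (1 + i)/(1 + r) = 1.02200 / 0.99830 = 1.023740
Break-even inflation = 1.023740 − 1 → 0.0237.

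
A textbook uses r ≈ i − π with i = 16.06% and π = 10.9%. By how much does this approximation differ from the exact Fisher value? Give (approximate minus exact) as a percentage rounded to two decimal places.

Approximate: r ≈ 16.060% − 10.900% = 5.1600%
Exact: (1 + 0.1606)/(1 + 0.1090) − 1 = 4.6528%
Error = 5.1600% − 4.6528% = 0.5072% → 0.51%.

0.51%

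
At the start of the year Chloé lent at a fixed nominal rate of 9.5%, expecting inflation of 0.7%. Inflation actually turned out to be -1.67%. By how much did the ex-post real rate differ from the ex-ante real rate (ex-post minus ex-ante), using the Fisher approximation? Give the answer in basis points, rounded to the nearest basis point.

237 basis points

Ex-ante: 9.5% − 0.7% = 8.800%
Ex-post: 9.5% − (-1.67%) = 11.170%
Difference (ex-post − ex-ante) = 2.3700% → 237 basis points.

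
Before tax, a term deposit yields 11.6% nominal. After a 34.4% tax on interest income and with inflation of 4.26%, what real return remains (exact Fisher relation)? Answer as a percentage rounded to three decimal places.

After-tax nominal return = 11.6% × (1 − 0.344) = 7.6096%.
1 + r = 1.076096 / 1.04260 = 1.032127
After-tax real rate = 1.032127 − 1 → 3.213%.

3.213%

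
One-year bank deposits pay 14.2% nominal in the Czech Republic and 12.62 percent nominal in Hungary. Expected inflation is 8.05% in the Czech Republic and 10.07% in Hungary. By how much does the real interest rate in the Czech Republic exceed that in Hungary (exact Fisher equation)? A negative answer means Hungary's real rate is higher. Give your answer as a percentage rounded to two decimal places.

3.38%

The Czech Republic: (1 + 0.1420)/(1 + 0.0805) − 1 = 5.6918%
Hungary: (1 + 0.1262)/(1 + 0.1007) − 1 = 2.3167%
Differential = 5.6918% − 2.3167% = 3.3751% → 3.38%.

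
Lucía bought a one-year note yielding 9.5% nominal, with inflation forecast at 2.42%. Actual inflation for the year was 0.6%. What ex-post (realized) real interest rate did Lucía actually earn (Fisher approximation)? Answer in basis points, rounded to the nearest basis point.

Ex-post: 9.5% − 0.6% = 8.900%
So the realized real rate is 890 basis points.

890 basis points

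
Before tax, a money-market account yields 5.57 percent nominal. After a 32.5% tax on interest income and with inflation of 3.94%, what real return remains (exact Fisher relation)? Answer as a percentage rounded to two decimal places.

After-tax nominal return = 5.57% × (1 − 0.325) = 3.75975%.
1 + r = 1.0375975 / 1.03940 = 0.998266
After-tax real rate = 0.998266 − 1 → -0.17%.

-0.17%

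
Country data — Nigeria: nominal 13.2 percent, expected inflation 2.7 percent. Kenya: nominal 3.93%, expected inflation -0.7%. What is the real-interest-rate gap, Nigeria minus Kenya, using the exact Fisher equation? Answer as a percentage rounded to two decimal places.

Nigeria: (1 + 0.1320)/(1 + 0.0270) − 1 = 10.2240%
Kenya: (1 + 0.0393)/(1 − 0.0070) − 1 = 4.6626%
Differential = 10.2240% − 4.6626% = 5.5613% → 5.56%.

5.56%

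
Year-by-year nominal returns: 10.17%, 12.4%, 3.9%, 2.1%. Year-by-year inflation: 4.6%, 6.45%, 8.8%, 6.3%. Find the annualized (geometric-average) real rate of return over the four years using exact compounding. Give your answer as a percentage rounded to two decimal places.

Compound the nominal returns: 1.1017 × 1.1240 × 1.0390 × 1.0210 = 1.31362362.
Compound inflation: 1.0460 × 1.0645 × 1.0880 × 1.0630 = 1.28777358.
Deflate: 1.31362362 / 1.28777358 = 1.02007344.
Annualized real rate = 1.02007344^(1/4) − 1 = 0.4981% → 0.50%.

0.50%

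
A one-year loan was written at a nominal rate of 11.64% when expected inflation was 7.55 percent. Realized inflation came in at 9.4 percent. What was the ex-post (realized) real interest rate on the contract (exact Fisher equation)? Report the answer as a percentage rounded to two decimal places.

2.05%

Ex-post: (1 + 0.1164)/(1 + 0.0940) − 1 = 2.0475%
So the realized real rate is 2.05%.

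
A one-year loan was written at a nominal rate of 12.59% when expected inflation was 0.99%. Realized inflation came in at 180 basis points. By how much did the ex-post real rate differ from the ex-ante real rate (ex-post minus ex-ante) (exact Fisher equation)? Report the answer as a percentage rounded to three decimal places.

-0.887%

Ex-ante: (1 + 0.1259)/(1 + 0.0099) − 1 = 11.4863%
Ex-post: (1 + 0.1259)/(1 + 0.0180) − 1 = 10.5992%
Difference (ex-post − ex-ante) = -0.8871% → -0.887%.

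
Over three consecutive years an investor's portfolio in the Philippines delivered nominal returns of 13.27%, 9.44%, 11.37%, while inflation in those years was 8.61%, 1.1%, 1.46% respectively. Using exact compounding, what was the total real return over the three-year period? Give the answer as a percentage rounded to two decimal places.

23.92%

Nominal growth factor = 1.1327 × 1.0944 × 1.1137 = 1.380572
Price-level growth factor = 1.0861 × 1.0110 × 1.0146 = 1.114079
Real growth factor = 1.380572 / 1.114079 = 1.239206
Total real return = 1.239206 − 1 → 23.92%.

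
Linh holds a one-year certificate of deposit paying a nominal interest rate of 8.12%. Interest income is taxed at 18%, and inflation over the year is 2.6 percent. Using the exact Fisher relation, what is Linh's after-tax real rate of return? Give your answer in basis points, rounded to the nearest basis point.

After-tax nominal return = 8.12% × (1 − 0.18) = 6.6584%.
1 + r = 1.066584 / 1.02600 = 1.039556
After-tax real rate = 1.039556 − 1 → 396 basis points.

396 basis points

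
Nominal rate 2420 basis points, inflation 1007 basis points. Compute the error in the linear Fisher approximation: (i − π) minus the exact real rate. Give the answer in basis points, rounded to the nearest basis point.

129 basis points

Approximate: r ≈ 24.200% − 10.070% = 14.1300%
Exact: (1 + 0.2420)/(1 + 0.1007) − 1 = 12.8373%
Error = 14.1300% − 12.8373% = 1.2927% → 129 basis points.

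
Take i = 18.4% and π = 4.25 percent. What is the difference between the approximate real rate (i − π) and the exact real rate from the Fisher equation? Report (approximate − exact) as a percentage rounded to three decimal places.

Approximate: r ≈ 18.400% − 4.250% = 14.1500%
Exact: (1 + 0.1840)/(1 + 0.0425) − 1 = 13.5731%
Error = 14.1500% − 13.5731% = 0.5769% → 0.577%.

0.577%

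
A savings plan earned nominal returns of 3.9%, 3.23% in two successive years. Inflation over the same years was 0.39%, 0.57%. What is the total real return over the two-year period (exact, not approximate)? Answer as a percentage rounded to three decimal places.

6.234%

Nominal growth factor = 1.0390 × 1.0323 = 1.072560
Price-level growth factor = 1.0039 × 1.0057 = 1.009622
Real growth factor = 1.072560 / 1.009622 = 1.062338
Total real return = 1.062338 − 1 → 6.234%.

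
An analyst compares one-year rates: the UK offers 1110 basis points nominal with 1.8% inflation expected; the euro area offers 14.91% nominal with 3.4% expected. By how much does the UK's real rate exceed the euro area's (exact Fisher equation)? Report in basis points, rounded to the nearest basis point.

The UK: (1 + 0.1110)/(1 + 0.0180) − 1 = 9.1356%
The euro area: (1 + 0.1491)/(1 + 0.0340) − 1 = 11.1315%
Differential = 9.1356% − 11.1315% = -1.9960% → -200 basis points.

-200 basis points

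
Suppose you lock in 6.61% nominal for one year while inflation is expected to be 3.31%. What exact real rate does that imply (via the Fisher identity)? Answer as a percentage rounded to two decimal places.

By the Fisher identity, 1 + r = (1 + i)/(1 + π).
1 + r = 1.06610 / 1.03310 = 1.031943
r = 1.031943 − 1 = 3.1943%, i.e. 3.19%.

3.19%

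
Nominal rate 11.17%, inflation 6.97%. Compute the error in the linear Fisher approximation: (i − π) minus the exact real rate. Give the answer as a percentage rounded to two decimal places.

Approximate: r ≈ 11.170% − 6.970% = 4.2000%
Exact: (1 + 0.1117)/(1 + 0.0697) − 1 = 3.9263%
Error = 4.2000% − 3.9263% = 0.2737% → 0.27%.

0.27%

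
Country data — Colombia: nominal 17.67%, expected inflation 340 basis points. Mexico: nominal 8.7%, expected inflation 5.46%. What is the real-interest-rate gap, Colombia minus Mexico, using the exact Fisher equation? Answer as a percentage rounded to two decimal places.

10.73%

Colombia: (1 + 0.1767)/(1 + 0.0340) − 1 = 13.8008%
Mexico: (1 + 0.0870)/(1 + 0.0546) − 1 = 3.0723%
Differential = 13.8008% − 3.0723% = 10.7285% → 10.73%.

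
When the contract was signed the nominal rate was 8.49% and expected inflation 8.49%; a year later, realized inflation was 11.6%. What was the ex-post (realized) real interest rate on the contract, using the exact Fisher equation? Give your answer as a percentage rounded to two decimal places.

-2.79%

Ex-post: (1 + 0.0849)/(1 + 0.1160) − 1 = -2.7867%
So the realized real rate is -2.79%.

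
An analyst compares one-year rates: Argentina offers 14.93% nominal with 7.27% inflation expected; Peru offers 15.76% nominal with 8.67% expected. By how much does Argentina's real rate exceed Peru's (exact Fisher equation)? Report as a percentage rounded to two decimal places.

0.62%

Argentina: (1 + 0.1493)/(1 + 0.0727) − 1 = 7.1409%
Peru: (1 + 0.1576)/(1 + 0.0867) − 1 = 6.5243%
Differential = 7.1409% − 6.5243% = 0.6165% → 0.62%.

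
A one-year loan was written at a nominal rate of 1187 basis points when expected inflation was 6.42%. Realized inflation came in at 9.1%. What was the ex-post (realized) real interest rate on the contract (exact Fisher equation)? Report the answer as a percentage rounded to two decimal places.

Ex-post: (1 + 0.1187)/(1 + 0.0910) − 1 = 2.5390%
So the realized real rate is 2.54%.

2.54%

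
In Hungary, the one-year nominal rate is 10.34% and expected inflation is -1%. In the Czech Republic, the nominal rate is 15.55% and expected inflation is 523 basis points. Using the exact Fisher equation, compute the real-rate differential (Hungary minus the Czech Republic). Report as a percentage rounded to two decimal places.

Hungary: (1 + 0.1034)/(1 − 0.0100) − 1 = 11.4545%
The Czech Republic: (1 + 0.1555)/(1 + 0.0523) − 1 = 9.8071%
Differential = 11.4545% − 9.8071% = 1.6475% → 1.65%.

1.65%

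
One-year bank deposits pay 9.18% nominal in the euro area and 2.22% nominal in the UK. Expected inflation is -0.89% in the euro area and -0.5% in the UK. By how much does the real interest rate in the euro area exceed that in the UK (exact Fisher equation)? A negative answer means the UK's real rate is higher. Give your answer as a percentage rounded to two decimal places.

7.43%

The euro area: (1 + 0.0918)/(1 − 0.0089) − 1 = 10.1604%
The UK: (1 + 0.0222)/(1 − 0.0050) − 1 = 2.7337%
Differential = 10.1604% − 2.7337% = 7.4268% → 7.43%.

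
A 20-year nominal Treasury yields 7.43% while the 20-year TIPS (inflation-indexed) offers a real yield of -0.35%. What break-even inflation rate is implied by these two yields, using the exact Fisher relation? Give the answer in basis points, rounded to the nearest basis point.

(1 + π) = (1 + i)/(1 + r) = 1.07430 / 0.99650 = 1.078073
Break-even inflation = 1.078073 − 1 → 781 basis points.

781 basis points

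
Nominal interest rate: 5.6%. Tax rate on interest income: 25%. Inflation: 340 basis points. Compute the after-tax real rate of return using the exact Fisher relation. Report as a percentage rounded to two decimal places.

After-tax nominal return = 5.6% × (1 − 0.25) = 4.2000%.
1 + r = 1.04200 / 1.03400 = 1.007737
After-tax real rate = 1.007737 − 1 → 0.77%.

0.77%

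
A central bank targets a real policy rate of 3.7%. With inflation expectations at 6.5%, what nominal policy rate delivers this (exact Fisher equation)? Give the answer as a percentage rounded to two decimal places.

(1 + i) = (1 + r)(1 + π) = 1.03700 × 1.06500 = 1.104405
i = 1.104405 − 1, so the required nominal rate is 10.44%.

10.44%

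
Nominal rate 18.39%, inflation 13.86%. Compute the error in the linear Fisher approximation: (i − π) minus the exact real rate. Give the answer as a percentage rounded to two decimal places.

Approximate: r ≈ 18.390% − 13.860% = 4.5300%
Exact: (1 + 0.1839)/(1 + 0.1386) − 1 = 3.9786%
Error = 4.5300% − 3.9786% = 0.5514% → 0.55%.

0.55%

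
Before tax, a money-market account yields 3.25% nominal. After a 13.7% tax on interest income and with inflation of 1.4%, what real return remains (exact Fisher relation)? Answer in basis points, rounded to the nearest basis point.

139 basis points

After-tax nominal return = 3.25% × (1 − 0.137) = 2.80475%.
1 + r = 1.0280475 / 1.01400 = 1.013854
After-tax real rate = 1.013854 − 1 → 139 basis points.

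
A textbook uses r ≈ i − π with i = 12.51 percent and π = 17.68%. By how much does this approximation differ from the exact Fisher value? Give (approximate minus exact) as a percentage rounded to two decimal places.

-0.78%

Approximate: r ≈ 12.510% − 17.680% = -5.1700%
Exact: (1 + 0.1251)/(1 + 0.1768) − 1 = -4.3933%
Error = -5.1700% − (-4.3933%) = -0.7767% → -0.78%.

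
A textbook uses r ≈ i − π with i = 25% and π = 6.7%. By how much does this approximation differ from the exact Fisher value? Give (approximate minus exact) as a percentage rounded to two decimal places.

1.15%

Approximate: r ≈ 25.000% − 6.700% = 18.3000%
Exact: (1 + 0.2500)/(1 + 0.0670) − 1 = 17.1509%
Error = 18.3000% − 17.1509% = 1.1491% → 1.15%.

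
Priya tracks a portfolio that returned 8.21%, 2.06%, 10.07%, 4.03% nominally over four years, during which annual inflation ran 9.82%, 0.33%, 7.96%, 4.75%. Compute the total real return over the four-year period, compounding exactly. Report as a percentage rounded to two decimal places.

1.49%

Nominal growth factor = 1.0821 × 1.0206 × 1.1007 × 1.0403 = 1.264592
Price-level growth factor = 1.0982 × 1.0033 × 1.0796 × 1.0475 = 1.246032
Real growth factor = 1.264592 / 1.246032 = 1.014896
Total real return = 1.014896 − 1 → 1.49%.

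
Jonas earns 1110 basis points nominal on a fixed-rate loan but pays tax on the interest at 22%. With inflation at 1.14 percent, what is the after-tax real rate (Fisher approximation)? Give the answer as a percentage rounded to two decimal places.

7.52%

After-tax nominal return = 11.1% × (1 − 0.22) = 8.6580%.
r ≈ 8.6580% − 1.14% → 7.52%.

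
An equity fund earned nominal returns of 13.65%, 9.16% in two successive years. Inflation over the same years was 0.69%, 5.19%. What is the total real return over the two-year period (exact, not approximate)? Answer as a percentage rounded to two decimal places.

Compound the nominal returns: 1.1365 × 1.0916 = 1.240603.
Compound inflation: 1.0069 × 1.0519 = 1.059158.
Deflate: 1.240603 / 1.059158 = 1.171311.
Total real return = 1.171311 − 1 → 17.13%.

17.13%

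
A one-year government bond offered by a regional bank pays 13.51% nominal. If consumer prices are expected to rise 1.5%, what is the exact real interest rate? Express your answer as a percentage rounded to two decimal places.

1 + r = 1.13510 / 1.01500 = 1.118325
r = 1.118325 − 1 = 11.8325%, i.e. 11.83%.

11.83%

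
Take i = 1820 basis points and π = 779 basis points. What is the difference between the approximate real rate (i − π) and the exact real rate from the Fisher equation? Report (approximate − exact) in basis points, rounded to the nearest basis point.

Approximate: r ≈ 18.200% − 7.790% = 10.4100%
Exact: (1 + 0.1820)/(1 + 0.0779) − 1 = 9.6577%
Error = 10.4100% − 9.6577% = 0.7523% → 75 basis points.

75 basis points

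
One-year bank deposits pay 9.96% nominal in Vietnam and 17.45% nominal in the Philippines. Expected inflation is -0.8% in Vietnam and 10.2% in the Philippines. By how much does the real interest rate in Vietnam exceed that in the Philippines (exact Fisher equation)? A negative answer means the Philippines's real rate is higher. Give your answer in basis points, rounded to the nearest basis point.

Vietnam: (1 + 0.0996)/(1 − 0.0080) − 1 = 10.8468%
The Philippines: (1 + 0.1745)/(1 + 0.1020) − 1 = 6.5789%
Differential = 10.8468% − 6.5789% = 4.2678% → 427 basis points.

427 basis points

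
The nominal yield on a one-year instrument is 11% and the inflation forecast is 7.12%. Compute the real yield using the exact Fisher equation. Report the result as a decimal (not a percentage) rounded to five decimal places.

0.03622

1 + r = 1.11000 / 1.07120 = 1.036221
r = 1.036221 − 1 = 3.6221%, i.e. 0.03622.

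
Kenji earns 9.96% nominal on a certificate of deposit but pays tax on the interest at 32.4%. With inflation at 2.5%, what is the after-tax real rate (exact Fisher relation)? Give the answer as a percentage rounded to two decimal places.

After-tax nominal return = 9.96% × (1 − 0.324) = 6.73296%.
1 + r = 1.0673296 / 1.02500 = 1.041297
After-tax real rate = 1.041297 − 1 → 4.13%.

4.13%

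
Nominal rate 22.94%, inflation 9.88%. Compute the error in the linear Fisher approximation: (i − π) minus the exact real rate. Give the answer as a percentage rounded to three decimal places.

1.174%

Approximate: r ≈ 22.940% − 9.880% = 13.0600%
Exact: (1 + 0.2294)/(1 + 0.0988) − 1 = 11.8857%
Error = 13.0600% − 11.8857% = 1.1743% → 1.174%.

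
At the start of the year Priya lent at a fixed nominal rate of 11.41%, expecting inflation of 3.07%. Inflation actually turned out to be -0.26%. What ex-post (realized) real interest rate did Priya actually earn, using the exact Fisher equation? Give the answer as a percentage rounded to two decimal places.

Ex-post: (1 + 0.1141)/(1 − 0.0026) − 1 = 11.7004%
So the realized real rate is 11.70%.

11.70%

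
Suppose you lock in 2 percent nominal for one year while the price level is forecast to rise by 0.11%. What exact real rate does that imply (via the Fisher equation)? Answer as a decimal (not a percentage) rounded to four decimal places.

0.0189

By the Fisher equation, 1 + r = (1 + i)/(1 + π).
1 + r = 1.02000 / 1.00110 = 1.018879
r = 1.018879 − 1 = 1.8879%, i.e. 0.0189.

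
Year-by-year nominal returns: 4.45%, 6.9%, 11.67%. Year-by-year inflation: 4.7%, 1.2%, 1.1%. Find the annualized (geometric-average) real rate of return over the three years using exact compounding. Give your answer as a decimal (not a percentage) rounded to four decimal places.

0.0519

Nominal growth factor = 1.0445 × 1.0690 × 1.1167 = 1.24687428
Price-level growth factor = 1.0470 × 1.0120 × 1.0110 = 1.07121920
Real growth factor = 1.24687428 / 1.07121920 = 1.16397678
Annualized real rate = 1.16397678^(1/3) − 1 = 5.1917% → 0.0519.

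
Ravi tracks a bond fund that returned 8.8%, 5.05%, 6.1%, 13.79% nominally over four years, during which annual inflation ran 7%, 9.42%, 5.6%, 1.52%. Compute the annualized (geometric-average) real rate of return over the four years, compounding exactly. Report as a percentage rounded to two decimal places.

2.40%

Nominal growth factor = 1.0880 × 1.0505 × 1.0610 × 1.1379 = 1.37988989
Price-level growth factor = 1.0700 × 1.0942 × 1.0560 × 1.0152 = 1.25515111
Real growth factor = 1.37988989 / 1.25515111 = 1.09938148
Annualized real rate = 1.09938148^(1/4) − 1 = 2.3970% → 2.40%.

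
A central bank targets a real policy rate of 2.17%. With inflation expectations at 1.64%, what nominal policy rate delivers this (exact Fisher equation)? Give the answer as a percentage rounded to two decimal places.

3.85%

(1 + i) = (1 + r)(1 + π) = 1.02170 × 1.01640 = 1.03845588
i = 1.03845588 − 1, so the required nominal rate is 3.85%.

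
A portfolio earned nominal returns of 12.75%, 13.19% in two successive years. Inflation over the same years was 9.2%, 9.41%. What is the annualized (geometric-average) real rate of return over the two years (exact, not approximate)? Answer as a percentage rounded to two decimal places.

Compound the nominal returns: 1.1275 × 1.1319 = 1.27621725.
Compound inflation: 1.0920 × 1.0941 = 1.19475720.
Deflate: 1.27621725 / 1.19475720 = 1.06818126.
Annualized real rate = 1.06818126^(1/2) − 1 = 3.3529% → 3.35%.

3.35%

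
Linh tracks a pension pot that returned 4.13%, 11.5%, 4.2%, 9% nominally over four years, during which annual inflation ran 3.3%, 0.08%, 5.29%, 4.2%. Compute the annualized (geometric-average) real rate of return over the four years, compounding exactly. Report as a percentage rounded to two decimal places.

Compound the nominal returns: 1.0413 × 1.1150 × 1.0420 × 1.0900 = 1.31869680.
Compound inflation: 1.0330 × 1.0008 × 1.0529 × 1.0420 = 1.13423348.
Deflate: 1.31869680 / 1.13423348 = 1.16263258.
Annualized real rate = 1.16263258^(1/4) − 1 = 3.8390% → 3.84%.

3.84%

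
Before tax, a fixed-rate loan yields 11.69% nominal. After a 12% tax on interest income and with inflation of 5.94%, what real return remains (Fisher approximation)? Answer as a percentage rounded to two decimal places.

After-tax nominal return = 11.69% × (1 − 0.12) = 10.2872%.
r ≈ 10.2872% − 5.94% → 4.35%.

4.35%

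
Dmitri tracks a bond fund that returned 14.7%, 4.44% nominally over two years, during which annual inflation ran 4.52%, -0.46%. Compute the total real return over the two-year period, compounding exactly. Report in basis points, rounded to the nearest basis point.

Nominal growth factor = 1.1470 × 1.0444 = 1.197927
Price-level growth factor = 1.0452 × 0.9954 = 1.040392
Real growth factor = 1.197927 / 1.040392 = 1.151419
Total real return = 1.151419 − 1 → 1514 basis points.

1514 basis points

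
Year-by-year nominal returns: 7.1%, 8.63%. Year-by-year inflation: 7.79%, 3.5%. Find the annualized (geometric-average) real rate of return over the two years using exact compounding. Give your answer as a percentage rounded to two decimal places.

Nominal growth factor = 1.0710 × 1.0863 = 1.16342730
Price-level growth factor = 1.0779 × 1.0350 = 1.11562650
Real growth factor = 1.16342730 / 1.11562650 = 1.04284660
Annualized real rate = 1.04284660^(1/2) − 1 = 2.1199% → 2.12%.

2.12%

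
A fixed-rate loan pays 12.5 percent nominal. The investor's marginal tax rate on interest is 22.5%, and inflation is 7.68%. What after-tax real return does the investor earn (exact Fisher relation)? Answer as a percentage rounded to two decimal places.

After-tax nominal return = 12.5% × (1 − 0.225) = 9.6875%.
1 + r = 1.096875 / 1.07680 = 1.018643
After-tax real rate = 1.018643 − 1 → 1.86%.

1.86%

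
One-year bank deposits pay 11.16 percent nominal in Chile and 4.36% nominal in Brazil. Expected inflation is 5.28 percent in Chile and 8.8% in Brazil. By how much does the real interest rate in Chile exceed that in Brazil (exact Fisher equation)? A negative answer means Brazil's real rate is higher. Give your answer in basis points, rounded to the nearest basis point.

Chile: (1 + 0.1116)/(1 + 0.0528) − 1 = 5.5851%
Brazil: (1 + 0.0436)/(1 + 0.0880) − 1 = -4.0809%
Differential = 5.5851% − (-4.0809%) = 9.6660% → 967 basis points.

967 basis points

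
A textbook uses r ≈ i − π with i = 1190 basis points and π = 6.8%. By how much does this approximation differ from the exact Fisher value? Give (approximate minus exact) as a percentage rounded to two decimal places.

0.32%

Approximate: r ≈ 11.900% − 6.800% = 5.1000%
Exact: (1 + 0.1190)/(1 + 0.0680) − 1 = 4.7753%
Error = 5.1000% − 4.7753% = 0.3247% → 0.32%.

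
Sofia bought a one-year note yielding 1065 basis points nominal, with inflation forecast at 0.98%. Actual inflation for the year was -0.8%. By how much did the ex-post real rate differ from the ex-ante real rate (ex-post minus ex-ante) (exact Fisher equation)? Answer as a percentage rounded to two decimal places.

Ex-ante: (1 + 0.1065)/(1 + 0.0098) − 1 = 9.5762%
Ex-post: (1 + 0.1065)/(1 − 0.0080) − 1 = 11.5423%
Difference (ex-post − ex-ante) = 1.9662% → 1.97%.

1.97%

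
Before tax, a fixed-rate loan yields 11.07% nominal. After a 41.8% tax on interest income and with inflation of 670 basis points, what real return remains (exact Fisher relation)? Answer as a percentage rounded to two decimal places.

After-tax nominal return = 11.07% × (1 − 0.418) = 6.44274%.
1 + r = 1.0644274 / 1.06700 = 0.997589
After-tax real rate = 0.997589 − 1 → -0.24%.

-0.24%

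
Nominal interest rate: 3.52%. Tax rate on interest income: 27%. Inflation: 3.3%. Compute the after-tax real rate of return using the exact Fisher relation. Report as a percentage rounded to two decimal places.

After-tax nominal return = 3.52% × (1 − 0.27) = 2.5696%.
1 + r = 1.025696 / 1.03300 = 0.992929
After-tax real rate = 0.992929 − 1 → -0.71%.

-0.71%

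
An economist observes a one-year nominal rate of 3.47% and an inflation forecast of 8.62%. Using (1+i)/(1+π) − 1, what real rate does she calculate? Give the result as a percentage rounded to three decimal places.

-4.741%

By the Fisher identity, 1 + r = (1 + i)/(1 + π).
1 + r = 1.03470 / 1.08620 = 0.952587
r = 0.952587 − 1 = -4.7413%, i.e. -4.741%.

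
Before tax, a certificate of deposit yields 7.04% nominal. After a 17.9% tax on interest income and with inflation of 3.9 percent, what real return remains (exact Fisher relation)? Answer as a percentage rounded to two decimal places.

1.81%

After-tax nominal return = 7.04% × (1 − 0.179) = 5.77984%.
1 + r = 1.0577984 / 1.03900 = 1.018093
After-tax real rate = 1.018093 − 1 → 1.81%.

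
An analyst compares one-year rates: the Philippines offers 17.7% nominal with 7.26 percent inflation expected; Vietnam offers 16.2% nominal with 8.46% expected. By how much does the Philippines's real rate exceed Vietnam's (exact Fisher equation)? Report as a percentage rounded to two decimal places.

The Philippines: (1 + 0.1770)/(1 + 0.0726) − 1 = 9.7334%
Vietnam: (1 + 0.1620)/(1 + 0.0846) − 1 = 7.1363%
Differential = 9.7334% − 7.1363% = 2.5971% → 2.60%.

2.60%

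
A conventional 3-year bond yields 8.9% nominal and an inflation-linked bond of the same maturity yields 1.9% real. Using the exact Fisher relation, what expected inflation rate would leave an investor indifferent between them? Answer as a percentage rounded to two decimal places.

(1 + π) = (1 + i)/(1 + r) = 1.08900 / 1.01900 = 1.068695
Break-even inflation = 1.068695 − 1 → 6.87%.

6.87%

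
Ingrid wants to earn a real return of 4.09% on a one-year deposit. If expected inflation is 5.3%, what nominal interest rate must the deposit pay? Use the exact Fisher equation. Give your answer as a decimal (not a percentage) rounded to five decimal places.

0.09607

(1 + i) = (1 + r)(1 + π) = 1.04090 × 1.05300 = 1.0960677
i = 1.0960677 − 1, so the required nominal rate is 0.09607.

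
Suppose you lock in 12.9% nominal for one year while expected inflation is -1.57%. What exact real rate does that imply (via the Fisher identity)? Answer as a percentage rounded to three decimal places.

14.701%

1 + r = 1.12900 / 0.98430 = 1.147008
r = 1.147008 − 1 = 14.7008%, i.e. 14.701%.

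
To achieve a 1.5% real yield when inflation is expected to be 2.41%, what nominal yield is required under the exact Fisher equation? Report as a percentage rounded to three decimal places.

3.946%

(1 + i) = (1 + r)(1 + π) = 1.01500 × 1.02410 = 1.0394615
i = 1.0394615 − 1, so the required nominal rate is 3.946%.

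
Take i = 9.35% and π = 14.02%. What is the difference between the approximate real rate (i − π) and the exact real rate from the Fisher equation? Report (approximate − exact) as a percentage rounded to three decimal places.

-0.574%

Approximate: r ≈ 9.350% − 14.020% = -4.6700%
Exact: (1 + 0.0935)/(1 + 0.1402) − 1 = -4.0958%
Error = -4.6700% − (-4.0958%) = -0.5742% → -0.574%.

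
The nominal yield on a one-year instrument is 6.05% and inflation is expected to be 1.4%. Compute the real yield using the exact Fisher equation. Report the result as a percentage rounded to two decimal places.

4.59%

1 + r = 1.06050 / 1.01400 = 1.045858
r = 1.045858 − 1 = 4.5858%, i.e. 4.59%.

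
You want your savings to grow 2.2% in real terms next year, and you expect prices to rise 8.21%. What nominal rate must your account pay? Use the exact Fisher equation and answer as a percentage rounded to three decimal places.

10.591%

(1 + i) = (1 + r)(1 + π) = 1.02200 × 1.08210 = 1.1059062
i = 1.1059062 − 1, so the required nominal rate is 10.591%.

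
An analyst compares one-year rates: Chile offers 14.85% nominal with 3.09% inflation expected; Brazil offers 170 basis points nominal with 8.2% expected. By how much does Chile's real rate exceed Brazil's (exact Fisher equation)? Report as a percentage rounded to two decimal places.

Chile: (1 + 0.1485)/(1 + 0.0309) − 1 = 11.4075%
Brazil: (1 + 0.0170)/(1 + 0.0820) − 1 = -6.0074%
Differential = 11.4075% − (-6.0074%) = 17.4149% → 17.41%.

17.41%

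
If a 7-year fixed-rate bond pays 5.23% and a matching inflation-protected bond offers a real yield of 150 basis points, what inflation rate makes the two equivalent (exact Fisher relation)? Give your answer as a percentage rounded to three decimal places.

3.675%

(1 + π) = (1 + i)/(1 + r) = 1.05230 / 1.01500 = 1.036749
Break-even inflation = 1.036749 − 1 → 3.675%.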